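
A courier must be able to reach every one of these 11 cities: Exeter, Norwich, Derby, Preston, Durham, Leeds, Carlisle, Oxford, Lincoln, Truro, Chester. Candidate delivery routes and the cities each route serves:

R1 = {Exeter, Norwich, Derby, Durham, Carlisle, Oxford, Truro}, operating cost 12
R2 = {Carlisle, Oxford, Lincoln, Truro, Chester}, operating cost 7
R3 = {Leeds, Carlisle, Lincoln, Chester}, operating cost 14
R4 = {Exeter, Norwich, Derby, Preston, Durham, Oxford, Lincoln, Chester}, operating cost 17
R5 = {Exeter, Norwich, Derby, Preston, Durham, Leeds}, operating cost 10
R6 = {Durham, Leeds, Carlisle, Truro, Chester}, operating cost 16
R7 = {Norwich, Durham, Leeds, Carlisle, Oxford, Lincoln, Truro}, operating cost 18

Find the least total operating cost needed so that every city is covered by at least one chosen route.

R2, R5 cover every city at operating cost 7 + 10 = 17.
Any cover uses at least 2 routes; among all covering selections none totals below 17.

17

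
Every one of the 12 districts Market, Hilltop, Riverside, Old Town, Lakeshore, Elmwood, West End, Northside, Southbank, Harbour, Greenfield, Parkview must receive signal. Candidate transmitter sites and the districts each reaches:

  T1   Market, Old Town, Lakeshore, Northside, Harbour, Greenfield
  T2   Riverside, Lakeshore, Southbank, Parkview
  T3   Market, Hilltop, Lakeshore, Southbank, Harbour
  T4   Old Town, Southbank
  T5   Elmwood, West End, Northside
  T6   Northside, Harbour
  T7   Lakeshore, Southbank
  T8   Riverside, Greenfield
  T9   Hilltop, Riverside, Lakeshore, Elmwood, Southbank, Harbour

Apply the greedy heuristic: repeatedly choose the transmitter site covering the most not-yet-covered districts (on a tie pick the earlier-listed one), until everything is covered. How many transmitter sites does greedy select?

4

Pick 1: T1 covers 6 new districts (Market, Old Town, Lakeshore, Northside, Harbour, Greenfield).
Pick 2: T9 covers 4 new districts (Hilltop, Riverside, Elmwood, Southbank).
Pick 3: T2 covers 1 new districts (Parkview).
Pick 4: T5 covers 1 new districts (West End).
Greedy uses 4 transmitter sites.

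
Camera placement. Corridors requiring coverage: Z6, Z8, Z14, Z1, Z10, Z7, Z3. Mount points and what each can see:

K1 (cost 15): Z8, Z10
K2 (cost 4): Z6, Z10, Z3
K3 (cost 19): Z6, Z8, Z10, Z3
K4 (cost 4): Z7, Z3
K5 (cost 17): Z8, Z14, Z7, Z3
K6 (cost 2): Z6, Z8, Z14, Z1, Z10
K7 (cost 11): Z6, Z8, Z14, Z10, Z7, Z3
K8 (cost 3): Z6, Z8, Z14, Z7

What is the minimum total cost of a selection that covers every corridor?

K4, K6 cover every corridor at cost 4 + 2 = 6.
Any cover uses at least 2 camera mounts; among all covering selections none totals below 6.

6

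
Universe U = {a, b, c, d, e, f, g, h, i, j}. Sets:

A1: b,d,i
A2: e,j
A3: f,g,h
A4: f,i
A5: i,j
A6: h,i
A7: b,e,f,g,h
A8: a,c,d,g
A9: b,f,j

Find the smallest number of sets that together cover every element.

A5, A7, A8 together cover {a, b, c, d, e, f, g, h, i, j} — every element.
No 2 of the 9 sets cover everything (all 36 pairs fall short), so 3 is minimum.

3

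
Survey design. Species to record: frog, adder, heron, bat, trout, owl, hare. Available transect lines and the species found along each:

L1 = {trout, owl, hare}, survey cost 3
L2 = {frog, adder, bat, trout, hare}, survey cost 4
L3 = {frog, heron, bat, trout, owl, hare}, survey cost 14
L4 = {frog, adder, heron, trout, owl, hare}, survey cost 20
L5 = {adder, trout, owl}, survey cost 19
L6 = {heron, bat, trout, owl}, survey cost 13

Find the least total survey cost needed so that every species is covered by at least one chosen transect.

L2, L6 cover every species at survey cost 4 + 13 = 17.
Any cover uses at least 2 transects; among all covering selections none totals below 17.

17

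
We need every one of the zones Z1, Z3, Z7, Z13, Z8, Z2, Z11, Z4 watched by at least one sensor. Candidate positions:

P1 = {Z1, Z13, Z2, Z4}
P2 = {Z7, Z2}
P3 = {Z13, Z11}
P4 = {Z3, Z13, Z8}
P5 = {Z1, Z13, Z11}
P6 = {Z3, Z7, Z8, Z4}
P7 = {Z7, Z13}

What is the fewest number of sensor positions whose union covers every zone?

P1, P3, P6 together cover {Z1, Z3, Z7, Z13, Z8, Z2, Z11, Z4} — every zone.
No 2 of the 7 sensor positions cover everything (all 21 pairs fall short), so 3 is minimum.

3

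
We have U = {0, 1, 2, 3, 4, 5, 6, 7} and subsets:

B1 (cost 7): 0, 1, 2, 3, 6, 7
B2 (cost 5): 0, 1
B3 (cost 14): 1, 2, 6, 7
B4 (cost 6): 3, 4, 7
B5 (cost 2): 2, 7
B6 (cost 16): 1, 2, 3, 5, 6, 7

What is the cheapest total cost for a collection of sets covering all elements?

B2, B4, B6 cover every element at cost 5 + 6 + 16 = 27.
Any cover uses at least 3 sets; among all covering selections none totals below 27.
Greedy by coverage-per-cost would pick B5, B1, B4, B6 for 31 — worse than the optimum 27.

27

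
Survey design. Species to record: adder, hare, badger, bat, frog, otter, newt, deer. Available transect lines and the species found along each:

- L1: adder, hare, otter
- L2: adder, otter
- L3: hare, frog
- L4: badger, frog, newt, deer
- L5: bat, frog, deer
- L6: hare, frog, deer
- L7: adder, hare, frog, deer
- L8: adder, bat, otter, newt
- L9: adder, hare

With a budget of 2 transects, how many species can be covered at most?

7

Choosing L1, L4 covers {adder, hare, badger, frog, otter, newt, deer} — 7 species.
No choice of 2 transects does better; here bat is left uncovered.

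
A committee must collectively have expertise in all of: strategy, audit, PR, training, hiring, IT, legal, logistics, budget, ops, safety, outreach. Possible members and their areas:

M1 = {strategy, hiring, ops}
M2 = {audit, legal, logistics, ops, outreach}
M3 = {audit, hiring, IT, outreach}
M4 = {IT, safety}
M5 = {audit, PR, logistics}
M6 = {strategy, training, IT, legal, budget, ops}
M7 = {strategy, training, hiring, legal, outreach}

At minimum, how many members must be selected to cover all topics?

M3, M4, M5, M6 together cover {strategy, audit, PR, training, hiring, IT, legal, logistics, budget, ops, safety, outreach} — every topic.
No 3 of the 7 members cover everything (all 35 triples fall short), so 4 is minimum.

4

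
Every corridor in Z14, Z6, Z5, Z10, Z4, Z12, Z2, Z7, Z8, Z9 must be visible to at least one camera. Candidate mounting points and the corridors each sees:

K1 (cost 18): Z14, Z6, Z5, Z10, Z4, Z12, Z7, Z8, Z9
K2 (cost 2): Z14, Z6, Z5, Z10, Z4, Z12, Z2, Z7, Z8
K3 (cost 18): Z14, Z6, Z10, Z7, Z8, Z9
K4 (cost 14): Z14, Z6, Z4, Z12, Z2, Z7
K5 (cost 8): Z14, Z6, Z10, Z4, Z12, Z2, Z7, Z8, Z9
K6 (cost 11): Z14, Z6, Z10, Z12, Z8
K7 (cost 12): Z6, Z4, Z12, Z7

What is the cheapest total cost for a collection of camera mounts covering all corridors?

K2, K5 cover every corridor at cost 2 + 8 = 10.
Any cover uses at least 2 camera mounts; among all covering selections none totals below 10.

10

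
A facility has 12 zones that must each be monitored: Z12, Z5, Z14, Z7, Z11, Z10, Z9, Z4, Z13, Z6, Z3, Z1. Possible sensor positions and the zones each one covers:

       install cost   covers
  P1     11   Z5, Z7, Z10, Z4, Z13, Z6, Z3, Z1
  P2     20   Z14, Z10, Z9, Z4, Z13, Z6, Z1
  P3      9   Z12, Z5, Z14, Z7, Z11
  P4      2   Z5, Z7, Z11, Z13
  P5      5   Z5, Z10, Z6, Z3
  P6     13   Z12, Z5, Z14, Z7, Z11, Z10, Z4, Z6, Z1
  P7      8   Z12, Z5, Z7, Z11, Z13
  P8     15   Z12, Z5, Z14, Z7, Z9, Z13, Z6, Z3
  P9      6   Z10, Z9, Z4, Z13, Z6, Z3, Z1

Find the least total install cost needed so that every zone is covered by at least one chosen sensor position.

15

P3, P9 cover every zone at install cost 9 + 6 = 15.
Any cover uses at least 2 sensor positions; among all covering selections none totals below 15.
Greedy by coverage-per-install cost would pick P4, P9, P3 for 17 — worse than the optimum 15.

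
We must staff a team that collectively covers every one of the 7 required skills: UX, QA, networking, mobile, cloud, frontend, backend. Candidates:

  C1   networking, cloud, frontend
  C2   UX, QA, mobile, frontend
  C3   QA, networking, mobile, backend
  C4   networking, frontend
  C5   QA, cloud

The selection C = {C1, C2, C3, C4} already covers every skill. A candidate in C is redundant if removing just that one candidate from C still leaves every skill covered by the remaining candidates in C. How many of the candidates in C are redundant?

Drop C1: cloud uncovered — not redundant.
Drop C2: UX uncovered — not redundant.
Drop C3: backend uncovered — not redundant.
Drop C4: the rest still cover every skill — redundant.
1 redundant: C4.

1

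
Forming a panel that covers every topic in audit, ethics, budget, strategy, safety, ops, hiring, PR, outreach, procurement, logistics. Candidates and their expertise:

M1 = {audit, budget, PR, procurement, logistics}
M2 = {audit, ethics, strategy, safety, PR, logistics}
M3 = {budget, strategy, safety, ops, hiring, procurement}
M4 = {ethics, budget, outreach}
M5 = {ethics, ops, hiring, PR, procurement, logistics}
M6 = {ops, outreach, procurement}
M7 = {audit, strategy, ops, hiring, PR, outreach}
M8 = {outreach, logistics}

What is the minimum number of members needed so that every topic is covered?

3

M1, M2, M7 together cover {audit, ethics, budget, strategy, safety, ops, hiring, PR, outreach, procurement, logistics} — every topic.
No 2 of the 8 members cover everything (all 28 pairs fall short), so 3 is minimum.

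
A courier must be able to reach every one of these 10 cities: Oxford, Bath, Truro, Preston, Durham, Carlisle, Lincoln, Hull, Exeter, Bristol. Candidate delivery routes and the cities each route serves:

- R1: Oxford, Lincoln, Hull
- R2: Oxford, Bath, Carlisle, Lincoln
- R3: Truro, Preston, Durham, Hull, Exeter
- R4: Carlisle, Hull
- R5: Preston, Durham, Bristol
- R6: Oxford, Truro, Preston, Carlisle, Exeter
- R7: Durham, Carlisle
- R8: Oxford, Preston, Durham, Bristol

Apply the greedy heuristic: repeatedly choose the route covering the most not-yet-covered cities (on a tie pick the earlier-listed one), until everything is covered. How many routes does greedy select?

Pick 1: R3 covers 5 new cities (Truro, Preston, Durham, Hull, Exeter).
Pick 2: R2 covers 4 new cities (Oxford, Bath, Carlisle, Lincoln).
Pick 3: R5 covers 1 new cities (Bristol).
Greedy uses 3 routes.

3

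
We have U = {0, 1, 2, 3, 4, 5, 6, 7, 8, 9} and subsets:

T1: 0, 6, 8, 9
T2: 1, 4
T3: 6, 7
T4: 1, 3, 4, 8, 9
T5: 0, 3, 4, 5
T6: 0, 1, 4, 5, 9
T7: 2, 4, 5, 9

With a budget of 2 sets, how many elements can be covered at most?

7

Choosing T1, T4 covers {0, 1, 3, 4, 6, 8, 9} — 7 elements.
No choice of 2 sets does better; here 2, 5, 7 are left uncovered.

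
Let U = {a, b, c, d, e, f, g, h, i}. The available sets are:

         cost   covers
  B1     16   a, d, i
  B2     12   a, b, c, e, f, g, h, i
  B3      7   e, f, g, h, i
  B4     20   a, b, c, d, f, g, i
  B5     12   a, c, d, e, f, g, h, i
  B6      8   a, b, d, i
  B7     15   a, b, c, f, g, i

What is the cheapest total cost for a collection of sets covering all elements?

B2, B6 cover every element at cost 12 + 8 = 20.
Any cover uses at least 2 sets; among all covering selections none totals below 20.
Greedy by coverage-per-cost would pick B3, B6, B2 for 27 — worse than the optimum 20.

20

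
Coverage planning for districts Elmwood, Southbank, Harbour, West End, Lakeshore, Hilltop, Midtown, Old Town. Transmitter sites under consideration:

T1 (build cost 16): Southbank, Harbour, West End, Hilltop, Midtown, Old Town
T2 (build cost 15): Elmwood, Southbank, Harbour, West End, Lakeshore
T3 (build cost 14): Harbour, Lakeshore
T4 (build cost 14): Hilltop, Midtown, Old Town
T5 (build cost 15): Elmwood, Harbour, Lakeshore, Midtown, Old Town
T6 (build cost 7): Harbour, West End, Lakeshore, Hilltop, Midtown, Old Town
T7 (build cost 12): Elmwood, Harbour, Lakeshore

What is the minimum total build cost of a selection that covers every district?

22

T2, T6 cover every district at build cost 15 + 7 = 22.
Any cover uses at least 2 transmitter sites; among all covering selections none totals below 22.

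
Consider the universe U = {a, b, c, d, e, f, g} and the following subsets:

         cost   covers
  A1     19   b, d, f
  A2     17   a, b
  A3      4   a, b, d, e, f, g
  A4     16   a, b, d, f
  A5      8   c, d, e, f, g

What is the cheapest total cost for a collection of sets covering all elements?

12

A3, A5 cover every element at cost 4 + 8 = 12.
Any cover uses at least 2 sets; among all covering selections none totals below 12.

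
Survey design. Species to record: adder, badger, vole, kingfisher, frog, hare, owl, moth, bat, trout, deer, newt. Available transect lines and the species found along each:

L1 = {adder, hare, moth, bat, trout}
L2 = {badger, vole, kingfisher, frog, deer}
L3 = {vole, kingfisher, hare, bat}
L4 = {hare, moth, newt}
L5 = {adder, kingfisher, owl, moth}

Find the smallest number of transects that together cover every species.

4

L1, L2, L4, L5 together cover {adder, badger, vole, kingfisher, frog, hare, owl, moth, bat, trout, deer, newt} — every species.
No 3 of the 5 transects cover everything (all 10 triples fall short), so 4 is minimum.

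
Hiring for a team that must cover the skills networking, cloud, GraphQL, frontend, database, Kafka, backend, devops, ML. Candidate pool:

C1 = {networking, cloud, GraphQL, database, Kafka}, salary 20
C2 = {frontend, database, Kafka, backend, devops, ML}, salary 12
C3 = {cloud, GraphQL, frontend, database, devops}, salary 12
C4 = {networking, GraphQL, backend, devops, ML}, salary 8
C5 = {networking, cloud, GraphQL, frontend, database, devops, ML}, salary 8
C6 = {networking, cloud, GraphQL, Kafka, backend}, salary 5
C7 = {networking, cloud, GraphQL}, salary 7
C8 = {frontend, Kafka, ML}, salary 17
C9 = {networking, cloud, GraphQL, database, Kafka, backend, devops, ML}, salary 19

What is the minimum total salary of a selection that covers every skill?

13

C5, C6 cover every skill at salary 8 + 5 = 13.
Any cover uses at least 2 candidates; among all covering selections none totals below 13.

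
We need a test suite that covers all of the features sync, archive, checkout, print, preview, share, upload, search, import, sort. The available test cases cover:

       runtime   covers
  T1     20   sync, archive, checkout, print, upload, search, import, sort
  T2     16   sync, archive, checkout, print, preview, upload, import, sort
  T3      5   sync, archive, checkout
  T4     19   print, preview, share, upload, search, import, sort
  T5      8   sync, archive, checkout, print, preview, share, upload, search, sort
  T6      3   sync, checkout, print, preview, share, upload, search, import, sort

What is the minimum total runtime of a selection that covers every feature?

8

T3, T6 cover every feature at runtime 5 + 3 = 8.
Any cover uses at least 2 test cases; among all covering selections none totals below 8.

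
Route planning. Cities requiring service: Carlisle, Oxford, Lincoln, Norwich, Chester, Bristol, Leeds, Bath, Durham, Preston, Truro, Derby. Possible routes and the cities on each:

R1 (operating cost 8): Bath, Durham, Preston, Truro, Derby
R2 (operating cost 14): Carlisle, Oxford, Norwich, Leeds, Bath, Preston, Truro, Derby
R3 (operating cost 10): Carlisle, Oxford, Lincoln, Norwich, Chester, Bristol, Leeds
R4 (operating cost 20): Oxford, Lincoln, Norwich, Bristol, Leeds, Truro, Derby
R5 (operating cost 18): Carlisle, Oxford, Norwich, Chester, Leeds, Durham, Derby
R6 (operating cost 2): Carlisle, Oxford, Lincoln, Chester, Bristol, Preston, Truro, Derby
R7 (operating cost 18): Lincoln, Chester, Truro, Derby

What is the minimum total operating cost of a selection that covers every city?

R1, R3 cover every city at operating cost 8 + 10 = 18.
Any cover uses at least 2 routes; among all covering selections none totals below 18.
Greedy by coverage-per-operating cost would pick R6, R1, R3 for 20 — worse than the optimum 18.

18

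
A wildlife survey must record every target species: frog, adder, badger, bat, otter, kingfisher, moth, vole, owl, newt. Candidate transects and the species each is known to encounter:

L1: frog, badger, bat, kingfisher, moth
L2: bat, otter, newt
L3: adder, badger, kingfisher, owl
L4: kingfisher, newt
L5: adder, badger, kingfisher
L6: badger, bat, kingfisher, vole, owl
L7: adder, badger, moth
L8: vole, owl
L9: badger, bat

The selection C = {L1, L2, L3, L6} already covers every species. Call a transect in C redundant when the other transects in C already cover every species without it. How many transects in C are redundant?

Drop L1: frog, moth uncovered — not redundant.
Drop L2: otter, newt uncovered — not redundant.
Drop L3: adder uncovered — not redundant.
Drop L6: vole uncovered — not redundant.
None of the transects in C is redundant.

0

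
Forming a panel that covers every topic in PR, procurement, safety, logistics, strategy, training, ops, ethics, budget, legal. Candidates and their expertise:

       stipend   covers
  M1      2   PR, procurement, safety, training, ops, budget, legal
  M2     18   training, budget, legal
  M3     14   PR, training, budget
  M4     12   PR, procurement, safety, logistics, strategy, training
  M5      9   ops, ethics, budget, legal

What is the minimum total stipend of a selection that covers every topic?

21

M4, M5 cover every topic at stipend 12 + 9 = 21.
Any cover uses at least 2 members; among all covering selections none totals below 21.
Greedy by coverage-per-stipend would pick M1, M4, M5 for 23 — worse than the optimum 21.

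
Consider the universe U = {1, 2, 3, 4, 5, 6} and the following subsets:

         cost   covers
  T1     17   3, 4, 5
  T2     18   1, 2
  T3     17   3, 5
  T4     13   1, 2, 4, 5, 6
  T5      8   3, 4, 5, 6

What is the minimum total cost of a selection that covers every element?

21

T4, T5 cover every element at cost 13 + 8 = 21.
Any cover uses at least 2 sets; among all covering selections none totals below 21.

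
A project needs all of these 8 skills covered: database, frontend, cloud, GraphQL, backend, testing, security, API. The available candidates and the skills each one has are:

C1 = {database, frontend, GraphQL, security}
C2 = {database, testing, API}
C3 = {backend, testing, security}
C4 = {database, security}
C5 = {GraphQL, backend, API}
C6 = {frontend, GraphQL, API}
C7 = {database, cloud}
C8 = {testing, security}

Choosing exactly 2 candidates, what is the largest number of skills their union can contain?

6

Choosing C1, C2 covers {database, frontend, GraphQL, testing, security, API} — 6 skills.
No choice of 2 candidates does better; here cloud, backend are left uncovered.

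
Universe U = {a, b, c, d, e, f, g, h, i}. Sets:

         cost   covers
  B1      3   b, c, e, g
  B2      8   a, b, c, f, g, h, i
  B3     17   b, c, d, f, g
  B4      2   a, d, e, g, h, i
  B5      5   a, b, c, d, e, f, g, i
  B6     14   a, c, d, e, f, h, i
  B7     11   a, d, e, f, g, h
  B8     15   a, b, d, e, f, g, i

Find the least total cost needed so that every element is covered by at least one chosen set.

B4, B5 cover every element at cost 2 + 5 = 7.
Any cover uses at least 2 sets; among all covering selections none totals below 7.

7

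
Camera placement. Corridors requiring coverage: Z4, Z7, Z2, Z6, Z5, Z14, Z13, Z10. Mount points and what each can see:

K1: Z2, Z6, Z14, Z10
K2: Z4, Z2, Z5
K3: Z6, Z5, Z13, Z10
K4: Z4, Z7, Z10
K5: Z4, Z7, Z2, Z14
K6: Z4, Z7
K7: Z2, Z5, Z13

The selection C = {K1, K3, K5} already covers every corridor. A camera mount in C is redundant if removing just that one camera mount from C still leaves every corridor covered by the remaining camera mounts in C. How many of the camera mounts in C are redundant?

1

Drop K1: the rest still cover every corridor — redundant.
Drop K3: Z5, Z13 uncovered — not redundant.
Drop K5: Z4, Z7 uncovered — not redundant.
1 redundant: K1.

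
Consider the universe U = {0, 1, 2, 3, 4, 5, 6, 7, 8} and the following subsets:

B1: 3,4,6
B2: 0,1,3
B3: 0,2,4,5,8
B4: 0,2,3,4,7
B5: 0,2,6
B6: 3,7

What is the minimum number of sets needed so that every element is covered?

4

B1, B2, B3, B4 together cover {0, 1, 2, 3, 4, 5, 6, 7, 8} — every element.
No 3 of the 6 sets cover everything (all 20 triples fall short), so 4 is minimum.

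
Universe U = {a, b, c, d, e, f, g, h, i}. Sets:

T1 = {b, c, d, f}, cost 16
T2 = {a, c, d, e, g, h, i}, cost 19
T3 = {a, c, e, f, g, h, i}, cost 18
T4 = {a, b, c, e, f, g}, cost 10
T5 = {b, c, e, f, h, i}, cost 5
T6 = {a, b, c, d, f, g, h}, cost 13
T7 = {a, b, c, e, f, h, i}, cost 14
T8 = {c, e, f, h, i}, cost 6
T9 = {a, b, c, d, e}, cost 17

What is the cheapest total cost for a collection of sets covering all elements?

T5, T6 cover every element at cost 5 + 13 = 18.
Any cover uses at least 2 sets; among all covering selections none totals below 18.

18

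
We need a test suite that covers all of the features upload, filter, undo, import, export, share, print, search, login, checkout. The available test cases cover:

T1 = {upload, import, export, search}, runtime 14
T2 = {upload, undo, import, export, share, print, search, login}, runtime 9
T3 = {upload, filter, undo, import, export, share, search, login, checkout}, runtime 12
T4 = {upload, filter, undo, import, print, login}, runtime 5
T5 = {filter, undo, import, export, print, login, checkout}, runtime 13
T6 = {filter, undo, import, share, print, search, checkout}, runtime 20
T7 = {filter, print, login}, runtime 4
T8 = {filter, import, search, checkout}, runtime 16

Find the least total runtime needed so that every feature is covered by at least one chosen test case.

16

T3, T7 cover every feature at runtime 12 + 4 = 16.
Any cover uses at least 2 test cases; among all covering selections none totals below 16.
Greedy by coverage-per-runtime would pick T4, T2, T3 for 26 — worse than the optimum 16.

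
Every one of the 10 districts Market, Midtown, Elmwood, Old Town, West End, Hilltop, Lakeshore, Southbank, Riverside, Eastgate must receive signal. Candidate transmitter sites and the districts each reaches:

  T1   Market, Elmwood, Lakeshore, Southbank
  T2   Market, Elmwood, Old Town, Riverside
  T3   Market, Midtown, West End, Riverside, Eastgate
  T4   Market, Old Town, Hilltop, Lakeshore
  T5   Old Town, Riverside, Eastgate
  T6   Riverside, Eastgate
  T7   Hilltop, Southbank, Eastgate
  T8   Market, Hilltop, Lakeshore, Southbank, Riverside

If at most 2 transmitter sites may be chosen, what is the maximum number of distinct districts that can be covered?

8

Choosing T1, T3 covers {Market, Midtown, Elmwood, West End, Lakeshore, Southbank, Riverside, Eastgate} — 8 districts.
No choice of 2 transmitter sites does better; here Old Town, Hilltop are left uncovered.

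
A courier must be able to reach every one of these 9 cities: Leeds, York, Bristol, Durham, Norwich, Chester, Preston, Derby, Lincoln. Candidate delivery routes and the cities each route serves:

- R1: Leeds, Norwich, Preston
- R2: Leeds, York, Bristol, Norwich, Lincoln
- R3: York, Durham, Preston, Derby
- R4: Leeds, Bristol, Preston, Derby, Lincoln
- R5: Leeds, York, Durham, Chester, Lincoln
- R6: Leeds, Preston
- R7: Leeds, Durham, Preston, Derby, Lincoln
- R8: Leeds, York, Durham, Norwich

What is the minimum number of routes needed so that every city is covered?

3

R1, R4, R5 together cover {Leeds, York, Bristol, Durham, Norwich, Chester, Preston, Derby, Lincoln} — every city.
No 2 of the 8 routes cover everything (all 28 pairs fall short), so 3 is minimum.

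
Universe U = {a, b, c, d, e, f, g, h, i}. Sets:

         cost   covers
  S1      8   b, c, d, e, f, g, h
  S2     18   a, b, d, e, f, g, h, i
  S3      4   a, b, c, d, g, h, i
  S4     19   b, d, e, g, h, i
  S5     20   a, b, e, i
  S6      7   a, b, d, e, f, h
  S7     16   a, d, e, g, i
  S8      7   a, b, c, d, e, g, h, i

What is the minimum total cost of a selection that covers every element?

11

S3, S6 cover every element at cost 4 + 7 = 11.
Any cover uses at least 2 sets; among all covering selections none totals below 11.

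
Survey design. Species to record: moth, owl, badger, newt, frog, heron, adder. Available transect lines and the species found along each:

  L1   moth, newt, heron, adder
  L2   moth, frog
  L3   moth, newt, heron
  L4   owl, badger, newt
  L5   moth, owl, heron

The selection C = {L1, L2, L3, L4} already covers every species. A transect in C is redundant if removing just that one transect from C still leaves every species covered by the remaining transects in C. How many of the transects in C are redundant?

1

Drop L1: adder uncovered — not redundant.
Drop L2: frog uncovered — not redundant.
Drop L3: the rest still cover every species — redundant.
Drop L4: owl, badger uncovered — not redundant.
1 redundant: L3.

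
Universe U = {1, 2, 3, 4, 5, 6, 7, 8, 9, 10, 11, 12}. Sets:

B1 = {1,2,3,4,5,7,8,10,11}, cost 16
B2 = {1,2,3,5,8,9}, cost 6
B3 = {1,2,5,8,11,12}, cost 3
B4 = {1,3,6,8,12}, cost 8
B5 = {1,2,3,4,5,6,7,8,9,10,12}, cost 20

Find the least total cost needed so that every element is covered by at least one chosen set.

23

B3, B5 cover every element at cost 3 + 20 = 23.
Any cover uses at least 2 sets; among all covering selections none totals below 23.
Greedy by coverage-per-cost would pick B3, B2, B5 for 29 — worse than the optimum 23.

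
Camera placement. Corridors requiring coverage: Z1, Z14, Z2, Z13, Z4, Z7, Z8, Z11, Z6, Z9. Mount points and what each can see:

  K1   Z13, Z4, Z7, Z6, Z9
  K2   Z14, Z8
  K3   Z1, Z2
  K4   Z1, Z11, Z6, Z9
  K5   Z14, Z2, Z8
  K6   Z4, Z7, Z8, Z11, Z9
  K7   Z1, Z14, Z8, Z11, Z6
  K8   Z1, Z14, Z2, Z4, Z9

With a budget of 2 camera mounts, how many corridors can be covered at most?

Choosing K1, K7 covers {Z1, Z14, Z13, Z4, Z7, Z8, Z11, Z6, Z9} — 9 corridors.
No choice of 2 camera mounts does better; here Z2 is left uncovered.

9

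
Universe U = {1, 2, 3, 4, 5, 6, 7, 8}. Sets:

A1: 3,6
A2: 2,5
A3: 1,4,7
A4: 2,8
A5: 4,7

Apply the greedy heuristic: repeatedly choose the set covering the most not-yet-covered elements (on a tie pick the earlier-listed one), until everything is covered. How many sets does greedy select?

4

Pick 1: A3 covers 3 new elements (1, 4, 7).
Pick 2: A1 covers 2 new elements (3, 6).
Pick 3: A2 covers 2 new elements (2, 5).
Pick 4: A4 covers 1 new elements (8).
Greedy uses 4 sets.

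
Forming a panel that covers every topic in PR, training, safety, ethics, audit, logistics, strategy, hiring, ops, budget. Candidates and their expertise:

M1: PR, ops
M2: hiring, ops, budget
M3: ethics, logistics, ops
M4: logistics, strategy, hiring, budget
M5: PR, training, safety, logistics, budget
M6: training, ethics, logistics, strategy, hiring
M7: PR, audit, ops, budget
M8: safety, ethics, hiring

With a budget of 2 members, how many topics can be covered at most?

9

Choosing M6, M7 covers {PR, training, ethics, audit, logistics, strategy, hiring, ops, budget} — 9 topics.
No choice of 2 members does better; here safety is left uncovered.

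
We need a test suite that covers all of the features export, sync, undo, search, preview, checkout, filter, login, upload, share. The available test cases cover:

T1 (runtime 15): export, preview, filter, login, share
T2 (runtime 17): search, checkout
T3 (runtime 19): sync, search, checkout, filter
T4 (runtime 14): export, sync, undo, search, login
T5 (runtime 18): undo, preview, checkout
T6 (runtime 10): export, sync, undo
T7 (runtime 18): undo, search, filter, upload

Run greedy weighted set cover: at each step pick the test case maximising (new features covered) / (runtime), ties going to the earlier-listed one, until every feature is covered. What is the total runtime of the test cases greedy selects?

Pick 1: T4 adds 5 new (export, sync, undo, search, login) at runtime 14 (ratio 5/14).
Pick 2: T1 adds 3 new (preview, filter, share) at runtime 15 (ratio 3/15).
Pick 3: T2 adds 1 new (checkout) at runtime 17 (ratio 1/17).
Pick 4: T7 adds 1 new (upload) at runtime 18 (ratio 1/18).
Greedy total runtime: 14 + 15 + 17 + 18 = 64. (The true optimum is 52, so greedy overshoots here.)

64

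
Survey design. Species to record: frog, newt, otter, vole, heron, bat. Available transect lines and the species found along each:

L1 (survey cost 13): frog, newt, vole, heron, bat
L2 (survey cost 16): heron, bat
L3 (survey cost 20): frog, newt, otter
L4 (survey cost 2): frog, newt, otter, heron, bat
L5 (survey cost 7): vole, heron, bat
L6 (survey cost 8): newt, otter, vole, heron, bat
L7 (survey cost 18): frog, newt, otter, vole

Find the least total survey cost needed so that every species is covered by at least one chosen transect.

L4, L5 cover every species at survey cost 2 + 7 = 9.
Any cover uses at least 2 transects; among all covering selections none totals below 9.

9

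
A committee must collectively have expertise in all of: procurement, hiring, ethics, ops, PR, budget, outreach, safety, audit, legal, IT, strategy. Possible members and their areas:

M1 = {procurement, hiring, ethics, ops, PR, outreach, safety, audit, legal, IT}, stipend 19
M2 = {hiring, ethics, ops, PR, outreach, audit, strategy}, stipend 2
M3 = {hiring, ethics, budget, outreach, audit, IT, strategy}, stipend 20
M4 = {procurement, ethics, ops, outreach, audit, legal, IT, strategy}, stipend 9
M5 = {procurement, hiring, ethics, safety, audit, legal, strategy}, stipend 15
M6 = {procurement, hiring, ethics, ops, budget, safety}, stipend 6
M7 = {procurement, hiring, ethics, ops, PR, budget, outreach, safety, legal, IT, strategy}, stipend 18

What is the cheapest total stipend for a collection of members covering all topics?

M2, M4, M6 cover every topic at stipend 2 + 9 + 6 = 17.
Any cover uses at least 2 members; among all covering selections none totals below 17.

17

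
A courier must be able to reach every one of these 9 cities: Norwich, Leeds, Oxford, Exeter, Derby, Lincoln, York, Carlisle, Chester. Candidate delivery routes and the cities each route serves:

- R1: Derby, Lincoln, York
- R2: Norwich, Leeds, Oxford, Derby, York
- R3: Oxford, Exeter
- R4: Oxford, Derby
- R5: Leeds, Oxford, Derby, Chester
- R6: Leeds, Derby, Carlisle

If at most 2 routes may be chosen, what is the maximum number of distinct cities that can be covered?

Choosing R1, R2 covers {Norwich, Leeds, Oxford, Derby, Lincoln, York} — 6 cities.
No choice of 2 routes does better; here Exeter, Carlisle, Chester are left uncovered.

6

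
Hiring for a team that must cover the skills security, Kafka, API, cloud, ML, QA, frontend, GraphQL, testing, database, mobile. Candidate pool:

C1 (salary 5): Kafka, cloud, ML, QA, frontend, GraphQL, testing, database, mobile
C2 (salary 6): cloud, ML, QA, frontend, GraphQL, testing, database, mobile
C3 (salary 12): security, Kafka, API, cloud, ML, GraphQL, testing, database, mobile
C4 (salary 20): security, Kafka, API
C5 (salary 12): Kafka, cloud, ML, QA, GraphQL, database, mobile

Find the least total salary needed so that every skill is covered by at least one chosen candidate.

C1, C3 cover every skill at salary 5 + 12 = 17.
Any cover uses at least 2 candidates; among all covering selections none totals below 17.

17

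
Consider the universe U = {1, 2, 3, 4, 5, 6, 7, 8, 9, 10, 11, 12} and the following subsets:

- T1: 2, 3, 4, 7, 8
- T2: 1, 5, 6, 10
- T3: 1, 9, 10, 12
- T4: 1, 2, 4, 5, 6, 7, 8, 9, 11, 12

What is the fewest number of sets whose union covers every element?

T1, T2, T4 together cover {1, 2, 3, 4, 5, 6, 7, 8, 9, 10, 11, 12} — every element.
No 2 of the 4 sets cover everything (all 6 pairs fall short), so 3 is minimum.

3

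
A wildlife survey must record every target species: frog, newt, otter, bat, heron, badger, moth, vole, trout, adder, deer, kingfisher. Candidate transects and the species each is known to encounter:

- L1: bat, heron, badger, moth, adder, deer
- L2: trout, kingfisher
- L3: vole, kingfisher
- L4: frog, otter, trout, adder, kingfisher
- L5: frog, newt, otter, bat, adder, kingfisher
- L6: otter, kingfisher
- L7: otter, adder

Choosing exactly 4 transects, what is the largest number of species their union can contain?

Choosing L1, L2, L3, L5 covers {frog, newt, otter, bat, heron, badger, moth, vole, trout, adder, deer, kingfisher} — 12 species.
That is all 12 species.

12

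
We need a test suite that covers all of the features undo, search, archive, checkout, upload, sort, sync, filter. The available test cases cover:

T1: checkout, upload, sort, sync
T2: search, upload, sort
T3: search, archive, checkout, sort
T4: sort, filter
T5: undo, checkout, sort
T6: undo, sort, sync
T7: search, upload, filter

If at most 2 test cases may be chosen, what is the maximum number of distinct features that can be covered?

6

Choosing T1, T3 covers {search, archive, checkout, upload, sort, sync} — 6 features.
No choice of 2 test cases does better; here undo, filter are left uncovered.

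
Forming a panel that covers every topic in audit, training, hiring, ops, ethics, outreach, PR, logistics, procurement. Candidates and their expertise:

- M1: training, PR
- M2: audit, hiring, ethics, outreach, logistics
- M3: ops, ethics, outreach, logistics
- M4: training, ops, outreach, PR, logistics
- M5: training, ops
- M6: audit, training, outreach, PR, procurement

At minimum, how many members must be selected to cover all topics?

M2, M3, M6 together cover {audit, training, hiring, ops, ethics, outreach, PR, logistics, procurement} — every topic.
No 2 of the 6 members cover everything (all 15 pairs fall short), so 3 is minimum.

3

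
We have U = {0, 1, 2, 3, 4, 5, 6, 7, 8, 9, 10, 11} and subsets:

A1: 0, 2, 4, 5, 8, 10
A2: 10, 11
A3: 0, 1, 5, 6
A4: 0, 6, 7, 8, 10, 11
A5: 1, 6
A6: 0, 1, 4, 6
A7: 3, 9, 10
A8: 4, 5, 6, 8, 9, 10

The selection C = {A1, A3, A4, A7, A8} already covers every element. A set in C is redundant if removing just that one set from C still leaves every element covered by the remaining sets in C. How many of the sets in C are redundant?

1

Drop A1: 2 uncovered — not redundant.
Drop A3: 1 uncovered — not redundant.
Drop A4: 7, 11 uncovered — not redundant.
Drop A7: 3 uncovered — not redundant.
Drop A8: the rest still cover every element — redundant.
1 redundant: A8.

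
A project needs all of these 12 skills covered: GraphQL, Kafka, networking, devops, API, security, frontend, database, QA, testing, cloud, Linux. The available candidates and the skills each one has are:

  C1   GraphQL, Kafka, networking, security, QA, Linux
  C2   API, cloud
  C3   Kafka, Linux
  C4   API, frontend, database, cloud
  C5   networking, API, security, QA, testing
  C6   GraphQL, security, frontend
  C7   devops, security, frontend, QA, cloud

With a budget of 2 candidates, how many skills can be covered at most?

Choosing C1, C4 covers {GraphQL, Kafka, networking, API, security, frontend, database, QA, cloud, Linux} — 10 skills.
No choice of 2 candidates does better; here devops, testing are left uncovered.

10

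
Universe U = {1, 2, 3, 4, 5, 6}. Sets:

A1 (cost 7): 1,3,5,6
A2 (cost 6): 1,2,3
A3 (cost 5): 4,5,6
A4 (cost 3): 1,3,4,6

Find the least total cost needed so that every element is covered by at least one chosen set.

11

A2, A3 cover every element at cost 6 + 5 = 11.
Any cover uses at least 2 sets; among all covering selections none totals below 11.
Greedy by coverage-per-cost would pick A4, A3, A2 for 14 — worse than the optimum 11.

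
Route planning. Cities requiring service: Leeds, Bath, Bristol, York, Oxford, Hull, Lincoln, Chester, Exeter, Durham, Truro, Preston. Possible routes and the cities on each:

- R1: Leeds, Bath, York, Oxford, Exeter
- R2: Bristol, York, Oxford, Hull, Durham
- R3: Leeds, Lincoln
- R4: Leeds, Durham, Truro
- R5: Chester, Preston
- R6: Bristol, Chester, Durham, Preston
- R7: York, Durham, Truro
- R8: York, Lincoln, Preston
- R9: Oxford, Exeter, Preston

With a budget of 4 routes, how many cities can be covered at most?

11

Choosing R1, R2, R3, R5 covers {Leeds, Bath, Bristol, York, Oxford, Hull, Lincoln, Chester, Exeter, Durham, Preston} — 11 cities.
No choice of 4 routes does better; here Truro is left uncovered.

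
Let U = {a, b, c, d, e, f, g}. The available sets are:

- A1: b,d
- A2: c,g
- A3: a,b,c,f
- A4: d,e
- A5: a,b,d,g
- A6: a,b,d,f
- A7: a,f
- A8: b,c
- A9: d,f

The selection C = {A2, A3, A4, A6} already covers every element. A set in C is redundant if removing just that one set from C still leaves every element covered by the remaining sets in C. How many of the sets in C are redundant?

Drop A2: g uncovered — not redundant.
Drop A3: the rest still cover every element — redundant.
Drop A4: e uncovered — not redundant.
Drop A6: the rest still cover every element — redundant.
2 redundant: A3, A6.

2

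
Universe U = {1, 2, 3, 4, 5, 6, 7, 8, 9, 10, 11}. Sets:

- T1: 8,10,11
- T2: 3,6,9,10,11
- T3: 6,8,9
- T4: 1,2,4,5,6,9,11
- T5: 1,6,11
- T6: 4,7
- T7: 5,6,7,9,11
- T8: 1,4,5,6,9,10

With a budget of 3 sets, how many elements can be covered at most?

Choosing T1, T2, T4 covers {1, 2, 3, 4, 5, 6, 8, 9, 10, 11} — 10 elements.
No choice of 3 sets does better; here 7 is left uncovered.

10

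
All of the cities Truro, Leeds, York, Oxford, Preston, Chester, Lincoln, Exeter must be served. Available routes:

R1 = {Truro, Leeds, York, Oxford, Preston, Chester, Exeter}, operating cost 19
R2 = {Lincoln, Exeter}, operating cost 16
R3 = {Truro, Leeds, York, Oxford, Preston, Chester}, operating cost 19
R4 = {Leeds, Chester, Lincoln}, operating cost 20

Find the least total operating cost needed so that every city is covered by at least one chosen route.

R1, R2 cover every city at operating cost 19 + 16 = 35.
Any cover uses at least 2 routes; among all covering selections none totals below 35.

35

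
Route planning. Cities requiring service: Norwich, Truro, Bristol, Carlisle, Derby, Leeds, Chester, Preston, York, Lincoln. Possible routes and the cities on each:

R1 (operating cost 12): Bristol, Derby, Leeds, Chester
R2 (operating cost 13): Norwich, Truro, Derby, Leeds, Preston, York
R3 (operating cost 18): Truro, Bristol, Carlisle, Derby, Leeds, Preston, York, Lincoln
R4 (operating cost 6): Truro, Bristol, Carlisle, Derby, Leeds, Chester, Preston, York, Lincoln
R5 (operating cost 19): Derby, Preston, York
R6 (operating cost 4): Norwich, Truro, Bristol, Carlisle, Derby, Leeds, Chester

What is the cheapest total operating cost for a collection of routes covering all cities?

10

R4, R6 cover every city at operating cost 6 + 4 = 10.
Any cover uses at least 2 routes; among all covering selections none totals below 10.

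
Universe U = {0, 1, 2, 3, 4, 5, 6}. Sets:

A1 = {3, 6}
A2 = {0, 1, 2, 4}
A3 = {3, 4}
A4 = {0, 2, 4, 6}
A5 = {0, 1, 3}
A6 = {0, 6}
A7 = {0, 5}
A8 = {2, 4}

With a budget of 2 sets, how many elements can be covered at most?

Choosing A1, A2 covers {0, 1, 2, 3, 4, 6} — 6 elements.
No choice of 2 sets does better; here 5 is left uncovered.

6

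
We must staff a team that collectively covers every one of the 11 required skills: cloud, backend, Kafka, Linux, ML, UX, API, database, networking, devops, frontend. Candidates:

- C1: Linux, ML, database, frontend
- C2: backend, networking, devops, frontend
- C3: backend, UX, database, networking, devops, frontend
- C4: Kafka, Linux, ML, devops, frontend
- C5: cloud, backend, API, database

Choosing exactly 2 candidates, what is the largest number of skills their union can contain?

9

Choosing C3, C4 covers {backend, Kafka, Linux, ML, UX, database, networking, devops, frontend} — 9 skills.
No choice of 2 candidates does better; here cloud, API are left uncovered.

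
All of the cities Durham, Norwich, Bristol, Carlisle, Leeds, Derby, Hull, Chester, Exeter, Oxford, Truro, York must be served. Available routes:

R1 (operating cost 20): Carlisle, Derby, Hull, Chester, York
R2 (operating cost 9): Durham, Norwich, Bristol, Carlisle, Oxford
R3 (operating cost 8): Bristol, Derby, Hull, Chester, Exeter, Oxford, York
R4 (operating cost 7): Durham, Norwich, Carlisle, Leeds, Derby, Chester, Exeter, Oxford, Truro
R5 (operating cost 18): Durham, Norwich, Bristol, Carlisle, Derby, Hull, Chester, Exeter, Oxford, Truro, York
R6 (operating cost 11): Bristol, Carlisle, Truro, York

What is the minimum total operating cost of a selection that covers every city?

15

R3, R4 cover every city at operating cost 8 + 7 = 15.
Any cover uses at least 2 routes; among all covering selections none totals below 15.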